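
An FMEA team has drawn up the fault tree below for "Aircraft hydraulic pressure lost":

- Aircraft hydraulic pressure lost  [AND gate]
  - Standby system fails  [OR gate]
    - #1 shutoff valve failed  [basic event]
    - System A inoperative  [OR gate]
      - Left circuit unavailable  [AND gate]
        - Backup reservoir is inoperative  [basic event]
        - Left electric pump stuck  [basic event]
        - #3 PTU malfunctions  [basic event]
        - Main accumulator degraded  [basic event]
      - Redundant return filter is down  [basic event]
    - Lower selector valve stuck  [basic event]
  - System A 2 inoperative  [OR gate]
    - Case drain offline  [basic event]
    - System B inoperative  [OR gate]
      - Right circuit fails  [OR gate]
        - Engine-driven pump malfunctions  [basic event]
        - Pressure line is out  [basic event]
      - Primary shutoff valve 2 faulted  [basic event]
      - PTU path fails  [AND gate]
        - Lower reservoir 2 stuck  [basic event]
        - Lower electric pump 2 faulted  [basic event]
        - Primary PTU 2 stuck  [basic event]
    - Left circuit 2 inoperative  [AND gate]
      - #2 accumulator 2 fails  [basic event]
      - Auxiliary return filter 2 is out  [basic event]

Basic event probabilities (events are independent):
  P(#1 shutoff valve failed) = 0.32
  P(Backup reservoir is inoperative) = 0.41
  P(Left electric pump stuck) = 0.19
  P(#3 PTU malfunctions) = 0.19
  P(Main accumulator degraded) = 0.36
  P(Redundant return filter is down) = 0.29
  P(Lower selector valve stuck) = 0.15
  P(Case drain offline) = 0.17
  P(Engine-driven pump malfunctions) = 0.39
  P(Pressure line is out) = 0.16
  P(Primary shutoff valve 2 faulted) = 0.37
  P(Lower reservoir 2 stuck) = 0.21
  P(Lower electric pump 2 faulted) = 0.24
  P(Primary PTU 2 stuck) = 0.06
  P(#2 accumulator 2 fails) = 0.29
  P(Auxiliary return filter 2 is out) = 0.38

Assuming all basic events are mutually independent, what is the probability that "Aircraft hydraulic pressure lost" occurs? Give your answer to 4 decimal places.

P(Left circuit unavailable) [AND] = 0.41 × 0.19 × 0.19 × 0.36 = 0.005328
P(System A inoperative) [OR] = 1 − (1−0.005328) × (1−0.29) = 0.293783
P(Standby system fails) [OR] = 1 − (1−0.32) × (1−0.293783) × (1−0.15) = 0.591807
P(Right circuit fails) [OR] = 1 − (1−0.39) × (1−0.16) = 0.487600
P(PTU path fails) [AND] = 0.21 × 0.24 × 0.06 = 0.003024
P(System B inoperative) [OR] = 1 − (1−0.487600) × (1−0.37) × (1−0.003024) = 0.678164
P(Left circuit 2 inoperative) [AND] = 0.29 × 0.38 = 0.110200
P(System A 2 inoperative) [OR] = 1 − (1−0.17) × (1−0.678164) × (1−0.110200) = 0.762313
P(Aircraft hydraulic pressure lost) [AND] = 0.591807 × 0.762313 = 0.451142
Rounded to 4 decimal places: P(Aircraft hydraulic pressure lost) ≈ 0.4511.

0.4511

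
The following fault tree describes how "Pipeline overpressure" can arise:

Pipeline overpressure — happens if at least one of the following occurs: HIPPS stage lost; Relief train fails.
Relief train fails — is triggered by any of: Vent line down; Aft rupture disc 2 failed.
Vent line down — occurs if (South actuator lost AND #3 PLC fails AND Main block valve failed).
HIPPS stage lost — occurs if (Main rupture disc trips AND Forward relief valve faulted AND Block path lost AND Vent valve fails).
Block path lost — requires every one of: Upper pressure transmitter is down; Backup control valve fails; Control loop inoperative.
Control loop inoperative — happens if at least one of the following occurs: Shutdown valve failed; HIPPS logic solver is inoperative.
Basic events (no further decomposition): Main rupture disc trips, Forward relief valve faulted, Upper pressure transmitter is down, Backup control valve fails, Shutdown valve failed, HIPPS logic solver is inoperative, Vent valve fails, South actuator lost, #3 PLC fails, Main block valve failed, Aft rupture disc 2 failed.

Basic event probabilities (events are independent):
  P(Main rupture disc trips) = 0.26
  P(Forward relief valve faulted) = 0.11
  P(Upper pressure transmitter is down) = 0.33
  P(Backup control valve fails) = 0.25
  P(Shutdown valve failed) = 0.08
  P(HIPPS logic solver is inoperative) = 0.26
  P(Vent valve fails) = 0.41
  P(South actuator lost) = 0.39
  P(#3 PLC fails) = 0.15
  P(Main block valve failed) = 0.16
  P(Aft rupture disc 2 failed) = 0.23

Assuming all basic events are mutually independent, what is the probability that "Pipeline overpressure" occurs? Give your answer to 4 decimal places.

0.2374

P(Control loop inoperative) [OR] = 1 − (1−0.08) × (1−0.26) = 0.319200
P(Block path lost) [AND] = 0.33 × 0.25 × 0.319200 = 0.026334
P(HIPPS stage lost) [AND] = 0.26 × 0.11 × 0.026334 × 0.41 = 0.000309
P(Vent line down) [AND] = 0.39 × 0.15 × 0.16 = 0.009360
P(Relief train fails) [OR] = 1 − (1−0.009360) × (1−0.23) = 0.237207
P(Pipeline overpressure) [OR] = 1 − (1−0.000309) × (1−0.237207) = 0.237443
Rounded to 4 decimal places: P(Pipeline overpressure) ≈ 0.2374.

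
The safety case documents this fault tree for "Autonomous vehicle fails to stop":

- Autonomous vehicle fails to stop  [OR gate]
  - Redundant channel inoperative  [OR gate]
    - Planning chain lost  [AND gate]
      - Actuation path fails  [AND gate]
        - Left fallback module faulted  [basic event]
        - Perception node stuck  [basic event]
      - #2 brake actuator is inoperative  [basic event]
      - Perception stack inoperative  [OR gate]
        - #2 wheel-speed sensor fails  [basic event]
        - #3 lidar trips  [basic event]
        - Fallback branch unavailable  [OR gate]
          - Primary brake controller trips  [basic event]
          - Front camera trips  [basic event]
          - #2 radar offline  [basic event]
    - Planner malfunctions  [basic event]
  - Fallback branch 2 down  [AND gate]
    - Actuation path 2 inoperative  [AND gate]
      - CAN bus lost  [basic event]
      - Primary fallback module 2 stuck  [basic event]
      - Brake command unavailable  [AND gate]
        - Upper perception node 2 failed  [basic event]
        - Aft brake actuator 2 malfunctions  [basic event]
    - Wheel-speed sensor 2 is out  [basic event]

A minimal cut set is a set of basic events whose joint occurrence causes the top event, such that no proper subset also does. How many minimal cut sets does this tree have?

7

Actuation path fails [AND]: one cut set from each child combined → 1 × 1 = 1 cut set(s).
Fallback branch unavailable [OR]: union of children's cut sets → 3 cut set(s).
Perception stack inoperative [OR]: union of children's cut sets → 5 cut set(s).
Planning chain lost [AND]: one cut set from each child combined → 1 × 1 × 5 = 5 cut set(s).
Redundant channel inoperative [OR]: union of children's cut sets → 6 cut set(s).
Brake command unavailable [AND]: one cut set from each child combined → 1 × 1 = 1 cut set(s).
Actuation path 2 inoperative [AND]: one cut set from each child combined → 1 × 1 × 1 = 1 cut set(s).
Fallback branch 2 down [AND]: one cut set from each child combined → 1 × 1 = 1 cut set(s).
Autonomous vehicle fails to stop [OR]: union of children's cut sets → 7 cut set(s).
Minimal cut sets: {#2 brake actuator is inoperative, #2 wheel-speed sensor fails, Left fallback module faulted, Perception node stuck}; {#2 brake actuator is inoperative, #3 lidar trips, Left fallback module faulted, Perception node stuck}; {#2 brake actuator is inoperative, Left fallback module faulted, Perception node stuck, Primary brake controller trips}; {#2 brake actuator is inoperative, Front camera trips, Left fallback module faulted, Perception node stuck}; {#2 brake actuator is inoperative, #2 radar offline, Left fallback module faulted, Perception node stuck}; {Planner malfunctions}; {Aft brake actuator 2 malfunctions, CAN bus lost, Primary fallback module 2 stuck, Upper perception node 2 failed, Wheel-speed sensor 2 is out}.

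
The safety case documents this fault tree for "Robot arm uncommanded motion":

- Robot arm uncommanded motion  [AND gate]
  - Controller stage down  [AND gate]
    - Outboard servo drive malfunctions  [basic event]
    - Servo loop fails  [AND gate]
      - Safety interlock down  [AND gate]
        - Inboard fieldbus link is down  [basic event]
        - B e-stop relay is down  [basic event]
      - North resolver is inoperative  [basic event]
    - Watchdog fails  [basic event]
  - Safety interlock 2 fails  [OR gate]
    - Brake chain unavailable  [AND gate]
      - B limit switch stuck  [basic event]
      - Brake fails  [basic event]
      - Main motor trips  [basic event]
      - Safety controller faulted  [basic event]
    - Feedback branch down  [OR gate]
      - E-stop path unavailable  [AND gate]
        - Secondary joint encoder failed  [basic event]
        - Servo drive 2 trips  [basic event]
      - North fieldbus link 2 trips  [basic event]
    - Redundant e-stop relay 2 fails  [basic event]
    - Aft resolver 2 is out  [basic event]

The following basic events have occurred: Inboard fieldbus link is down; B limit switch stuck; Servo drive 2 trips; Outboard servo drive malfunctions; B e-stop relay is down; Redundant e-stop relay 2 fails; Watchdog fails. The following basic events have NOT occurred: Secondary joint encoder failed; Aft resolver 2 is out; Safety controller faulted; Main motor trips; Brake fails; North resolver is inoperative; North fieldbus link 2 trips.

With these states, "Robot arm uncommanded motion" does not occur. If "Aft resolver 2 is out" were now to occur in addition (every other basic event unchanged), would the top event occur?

No

Counterfactual: set "Aft resolver 2 is out" to occurred.
Safety interlock down [AND]: Inboard fieldbus link is down=occurs, B e-stop relay is down=occurs → all inputs occur → occurs.
Servo loop fails [AND]: Safety interlock down=occurs, North resolver is inoperative=not → not all inputs occur → does not occur.
Controller stage down [AND]: Outboard servo drive malfunctions=occurs, Servo loop fails=not, Watchdog fails=occurs → not all inputs occur → does not occur.
Brake chain unavailable [AND]: B limit switch stuck=occurs, Brake fails=not, Main motor trips=not, Safety controller faulted=not → not all inputs occur → does not occur.
E-stop path unavailable [AND]: Secondary joint encoder failed=not, Servo drive 2 trips=occurs → not all inputs occur → does not occur.
Feedback branch down [OR]: E-stop path unavailable=not, North fieldbus link 2 trips=not → no input occurs → does not occur.
Safety interlock 2 fails [OR]: Brake chain unavailable=not, Feedback branch down=not, Redundant e-stop relay 2 fails=occurs, Aft resolver 2 is out=occurs → at least one input occurs → occurs.
Robot arm uncommanded motion [AND]: Controller stage down=not, Safety interlock 2 fails=occurs → not all inputs occur → does not occur.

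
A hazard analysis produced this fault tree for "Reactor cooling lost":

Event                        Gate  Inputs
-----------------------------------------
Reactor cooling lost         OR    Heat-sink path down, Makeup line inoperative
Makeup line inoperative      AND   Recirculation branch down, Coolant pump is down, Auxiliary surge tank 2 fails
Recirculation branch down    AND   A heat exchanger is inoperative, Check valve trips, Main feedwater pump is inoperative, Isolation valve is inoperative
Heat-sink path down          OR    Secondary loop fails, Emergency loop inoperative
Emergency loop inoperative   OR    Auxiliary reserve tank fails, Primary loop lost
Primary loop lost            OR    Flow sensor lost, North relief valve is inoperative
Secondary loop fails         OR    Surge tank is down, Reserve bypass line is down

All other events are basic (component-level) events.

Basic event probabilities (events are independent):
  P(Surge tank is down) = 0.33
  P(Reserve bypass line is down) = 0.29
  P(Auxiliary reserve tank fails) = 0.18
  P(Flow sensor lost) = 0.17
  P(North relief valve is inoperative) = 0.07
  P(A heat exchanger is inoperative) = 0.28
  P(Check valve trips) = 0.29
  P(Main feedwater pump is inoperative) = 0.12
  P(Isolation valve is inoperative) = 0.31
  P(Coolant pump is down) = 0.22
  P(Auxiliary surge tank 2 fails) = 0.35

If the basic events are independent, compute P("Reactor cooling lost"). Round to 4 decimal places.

P(Secondary loop fails) [OR] = 1 − (1−0.33) × (1−0.29) = 0.524300
P(Primary loop lost) [OR] = 1 − (1−0.17) × (1−0.07) = 0.228100
P(Emergency loop inoperative) [OR] = 1 − (1−0.18) × (1−0.228100) = 0.367042
P(Heat-sink path down) [OR] = 1 − (1−0.524300) × (1−0.367042) = 0.698902
P(Recirculation branch down) [AND] = 0.28 × 0.29 × 0.12 × 0.31 = 0.003021
P(Makeup line inoperative) [AND] = 0.003021 × 0.22 × 0.35 = 0.000233
P(Reactor cooling lost) [OR] = 1 − (1−0.698902) × (1−0.000233) = 0.698972
Rounded to 4 decimal places: P(Reactor cooling lost) ≈ 0.6990.

0.6990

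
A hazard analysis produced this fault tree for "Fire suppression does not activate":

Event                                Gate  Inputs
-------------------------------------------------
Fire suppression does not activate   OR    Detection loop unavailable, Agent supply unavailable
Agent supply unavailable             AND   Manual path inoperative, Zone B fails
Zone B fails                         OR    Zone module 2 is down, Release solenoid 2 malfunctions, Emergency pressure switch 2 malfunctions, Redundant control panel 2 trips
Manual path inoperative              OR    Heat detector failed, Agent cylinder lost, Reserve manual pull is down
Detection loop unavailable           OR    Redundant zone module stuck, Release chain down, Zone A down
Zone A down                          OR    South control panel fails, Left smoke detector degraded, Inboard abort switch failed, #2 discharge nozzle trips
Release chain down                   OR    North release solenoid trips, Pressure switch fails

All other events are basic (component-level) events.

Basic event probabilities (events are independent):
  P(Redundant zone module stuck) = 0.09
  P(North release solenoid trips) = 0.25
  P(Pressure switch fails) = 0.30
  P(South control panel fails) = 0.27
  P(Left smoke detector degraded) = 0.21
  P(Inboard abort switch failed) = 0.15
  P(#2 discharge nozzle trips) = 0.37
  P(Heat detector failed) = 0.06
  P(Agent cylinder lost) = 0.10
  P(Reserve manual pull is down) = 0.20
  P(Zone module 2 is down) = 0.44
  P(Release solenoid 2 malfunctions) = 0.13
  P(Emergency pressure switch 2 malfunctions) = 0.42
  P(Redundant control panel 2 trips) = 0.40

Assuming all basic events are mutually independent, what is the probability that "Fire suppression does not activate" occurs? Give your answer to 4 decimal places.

0.8921

P(Release chain down) [OR] = 1 − (1−0.25) × (1−0.30) = 0.475000
P(Zone A down) [OR] = 1 − (1−0.27) × (1−0.21) × (1−0.15) × (1−0.37) = 0.691177
P(Detection loop unavailable) [OR] = 1 − (1−0.09) × (1−0.475000) × (1−0.691177) = 0.852460
P(Manual path inoperative) [OR] = 1 − (1−0.06) × (1−0.10) × (1−0.20) = 0.323200
P(Zone B fails) [OR] = 1 − (1−0.44) × (1−0.13) × (1−0.42) × (1−0.40) = 0.830454
P(Agent supply unavailable) [AND] = 0.323200 × 0.830454 = 0.268403
P(Fire suppression does not activate) [OR] = 1 − (1−0.852460) × (1−0.268403) = 0.892060
Rounded to 4 decimal places: P(Fire suppression does not activate) ≈ 0.8921.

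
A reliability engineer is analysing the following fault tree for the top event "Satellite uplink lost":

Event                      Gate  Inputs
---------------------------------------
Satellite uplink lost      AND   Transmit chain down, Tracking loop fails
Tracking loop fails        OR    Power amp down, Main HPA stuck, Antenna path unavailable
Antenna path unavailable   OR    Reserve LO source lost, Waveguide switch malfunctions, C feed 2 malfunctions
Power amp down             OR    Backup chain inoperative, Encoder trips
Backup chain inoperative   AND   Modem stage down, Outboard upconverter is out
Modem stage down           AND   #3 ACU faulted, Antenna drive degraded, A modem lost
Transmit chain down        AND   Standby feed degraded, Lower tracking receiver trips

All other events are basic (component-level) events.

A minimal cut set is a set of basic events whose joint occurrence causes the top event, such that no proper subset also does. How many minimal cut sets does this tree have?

Transmit chain down [AND]: one cut set from each child combined → 1 × 1 = 1 cut set(s).
Modem stage down [AND]: one cut set from each child combined → 1 × 1 × 1 = 1 cut set(s).
Backup chain inoperative [AND]: one cut set from each child combined → 1 × 1 = 1 cut set(s).
Power amp down [OR]: union of children's cut sets → 2 cut set(s).
Antenna path unavailable [OR]: union of children's cut sets → 3 cut set(s).
Tracking loop fails [OR]: union of children's cut sets → 6 cut set(s).
Satellite uplink lost [AND]: one cut set from each child combined → 1 × 6 = 6 cut set(s).
Minimal cut sets: {#3 ACU faulted, A modem lost, Antenna drive degraded, Lower tracking receiver trips, Outboard upconverter is out, Standby feed degraded}; {Encoder trips, Lower tracking receiver trips, Standby feed degraded}; {Lower tracking receiver trips, Main HPA stuck, Standby feed degraded}; {Lower tracking receiver trips, Reserve LO source lost, Standby feed degraded}; {Lower tracking receiver trips, Standby feed degraded, Waveguide switch malfunctions}; {C feed 2 malfunctions, Lower tracking receiver trips, Standby feed degraded}.

6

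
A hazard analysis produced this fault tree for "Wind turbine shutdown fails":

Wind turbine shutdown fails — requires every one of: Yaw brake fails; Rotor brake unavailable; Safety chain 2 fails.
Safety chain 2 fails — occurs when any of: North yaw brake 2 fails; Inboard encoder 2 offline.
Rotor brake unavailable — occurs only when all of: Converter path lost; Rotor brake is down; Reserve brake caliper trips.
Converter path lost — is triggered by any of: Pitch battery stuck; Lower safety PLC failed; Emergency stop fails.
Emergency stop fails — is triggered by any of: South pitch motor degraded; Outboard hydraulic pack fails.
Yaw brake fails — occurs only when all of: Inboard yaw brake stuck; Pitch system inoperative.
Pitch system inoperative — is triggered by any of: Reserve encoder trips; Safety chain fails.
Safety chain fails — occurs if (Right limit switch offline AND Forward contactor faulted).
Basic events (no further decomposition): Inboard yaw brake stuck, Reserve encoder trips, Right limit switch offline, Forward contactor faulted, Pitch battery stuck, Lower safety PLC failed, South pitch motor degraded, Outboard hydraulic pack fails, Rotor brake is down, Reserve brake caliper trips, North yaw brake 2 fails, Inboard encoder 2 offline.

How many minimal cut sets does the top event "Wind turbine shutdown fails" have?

Safety chain fails [AND]: one cut set from each child combined → 1 × 1 = 1 cut set(s).
Pitch system inoperative [OR]: union of children's cut sets → 2 cut set(s).
Yaw brake fails [AND]: one cut set from each child combined → 1 × 2 = 2 cut set(s).
Emergency stop fails [OR]: union of children's cut sets → 2 cut set(s).
Converter path lost [OR]: union of children's cut sets → 4 cut set(s).
Rotor brake unavailable [AND]: one cut set from each child combined → 4 × 1 × 1 = 4 cut set(s).
Safety chain 2 fails [OR]: union of children's cut sets → 2 cut set(s).
Wind turbine shutdown fails [AND]: one cut set from each child combined → 2 × 4 × 2 = 16 cut set(s).

16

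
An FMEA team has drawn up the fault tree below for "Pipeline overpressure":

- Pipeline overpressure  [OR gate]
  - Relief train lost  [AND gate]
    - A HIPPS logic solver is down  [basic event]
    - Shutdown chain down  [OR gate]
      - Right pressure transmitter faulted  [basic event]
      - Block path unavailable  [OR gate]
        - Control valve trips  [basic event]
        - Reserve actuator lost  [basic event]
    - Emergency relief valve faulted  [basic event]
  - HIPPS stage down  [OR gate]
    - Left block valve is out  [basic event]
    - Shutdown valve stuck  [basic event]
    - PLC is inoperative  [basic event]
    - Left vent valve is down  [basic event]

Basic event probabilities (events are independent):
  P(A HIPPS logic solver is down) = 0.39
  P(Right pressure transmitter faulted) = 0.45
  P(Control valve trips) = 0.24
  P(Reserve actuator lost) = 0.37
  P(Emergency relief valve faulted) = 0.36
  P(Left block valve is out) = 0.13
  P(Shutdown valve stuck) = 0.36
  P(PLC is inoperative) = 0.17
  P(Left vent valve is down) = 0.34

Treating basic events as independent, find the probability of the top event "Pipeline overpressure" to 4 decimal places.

P(Block path unavailable) [OR] = 1 − (1−0.24) × (1−0.37) = 0.521200
P(Shutdown chain down) [OR] = 1 − (1−0.45) × (1−0.521200) = 0.736660
P(Relief train lost) [AND] = 0.39 × 0.736660 × 0.36 = 0.103427
P(HIPPS stage down) [OR] = 1 − (1−0.13) × (1−0.36) × (1−0.17) × (1−0.34) = 0.694985
P(Pipeline overpressure) [OR] = 1 − (1−0.103427) × (1−0.694985) = 0.726532
Rounded to 4 decimal places: P(Pipeline overpressure) ≈ 0.7265.

0.7265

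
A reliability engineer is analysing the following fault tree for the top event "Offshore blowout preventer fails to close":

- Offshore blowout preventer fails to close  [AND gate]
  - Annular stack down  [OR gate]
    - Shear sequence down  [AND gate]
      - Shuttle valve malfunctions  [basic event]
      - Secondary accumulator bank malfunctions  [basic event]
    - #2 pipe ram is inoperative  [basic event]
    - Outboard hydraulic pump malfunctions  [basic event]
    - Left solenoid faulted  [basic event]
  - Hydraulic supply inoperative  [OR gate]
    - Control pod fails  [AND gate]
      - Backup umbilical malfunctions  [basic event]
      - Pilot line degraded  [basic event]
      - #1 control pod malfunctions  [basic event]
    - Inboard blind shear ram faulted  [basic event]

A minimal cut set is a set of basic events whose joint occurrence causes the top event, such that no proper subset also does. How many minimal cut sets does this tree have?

Shear sequence down [AND]: one cut set from each child combined → 1 × 1 = 1 cut set(s).
Annular stack down [OR]: union of children's cut sets → 4 cut set(s).
Control pod fails [AND]: one cut set from each child combined → 1 × 1 × 1 = 1 cut set(s).
Hydraulic supply inoperative [OR]: union of children's cut sets → 2 cut set(s).
Offshore blowout preventer fails to close [AND]: one cut set from each child combined → 4 × 2 = 8 cut set(s).
Minimal cut sets: {#1 control pod malfunctions, Backup umbilical malfunctions, Pilot line degraded, Secondary accumulator bank malfunctions, Shuttle valve malfunctions}; {Inboard blind shear ram faulted, Secondary accumulator bank malfunctions, Shuttle valve malfunctions}; {#1 control pod malfunctions, #2 pipe ram is inoperative, Backup umbilical malfunctions, Pilot line degraded}; {#2 pipe ram is inoperative, Inboard blind shear ram faulted}; {#1 control pod malfunctions, Backup umbilical malfunctions, Outboard hydraulic pump malfunctions, Pilot line degraded}; {Inboard blind shear ram faulted, Outboard hydraulic pump malfunctions}; {#1 control pod malfunctions, Backup umbilical malfunctions, Left solenoid faulted, Pilot line degraded}; {Inboard blind shear ram faulted, Left solenoid faulted}.

8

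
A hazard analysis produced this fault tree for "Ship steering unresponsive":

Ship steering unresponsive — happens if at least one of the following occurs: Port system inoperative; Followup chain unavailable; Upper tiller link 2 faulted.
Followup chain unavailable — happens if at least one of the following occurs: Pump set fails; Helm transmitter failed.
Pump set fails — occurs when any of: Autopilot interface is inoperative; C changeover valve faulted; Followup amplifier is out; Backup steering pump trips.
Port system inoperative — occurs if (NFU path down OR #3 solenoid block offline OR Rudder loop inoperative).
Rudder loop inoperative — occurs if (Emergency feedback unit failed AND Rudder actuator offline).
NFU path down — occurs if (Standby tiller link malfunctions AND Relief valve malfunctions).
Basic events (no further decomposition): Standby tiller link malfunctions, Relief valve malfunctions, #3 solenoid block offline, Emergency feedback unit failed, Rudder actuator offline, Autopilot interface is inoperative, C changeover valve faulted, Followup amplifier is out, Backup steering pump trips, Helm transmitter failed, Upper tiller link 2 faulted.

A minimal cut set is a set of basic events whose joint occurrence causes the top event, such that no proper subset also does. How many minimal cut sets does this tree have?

9

NFU path down [AND]: one cut set from each child combined → 1 × 1 = 1 cut set(s).
Rudder loop inoperative [AND]: one cut set from each child combined → 1 × 1 = 1 cut set(s).
Port system inoperative [OR]: union of children's cut sets → 3 cut set(s).
Pump set fails [OR]: union of children's cut sets → 4 cut set(s).
Followup chain unavailable [OR]: union of children's cut sets → 5 cut set(s).
Ship steering unresponsive [OR]: union of children's cut sets → 9 cut set(s).
Minimal cut sets: {Relief valve malfunctions, Standby tiller link malfunctions}; {#3 solenoid block offline}; {Emergency feedback unit failed, Rudder actuator offline}; {Autopilot interface is inoperative}; {C changeover valve faulted}; {Followup amplifier is out}; {Backup steering pump trips}; {Helm transmitter failed}; {Upper tiller link 2 faulted}.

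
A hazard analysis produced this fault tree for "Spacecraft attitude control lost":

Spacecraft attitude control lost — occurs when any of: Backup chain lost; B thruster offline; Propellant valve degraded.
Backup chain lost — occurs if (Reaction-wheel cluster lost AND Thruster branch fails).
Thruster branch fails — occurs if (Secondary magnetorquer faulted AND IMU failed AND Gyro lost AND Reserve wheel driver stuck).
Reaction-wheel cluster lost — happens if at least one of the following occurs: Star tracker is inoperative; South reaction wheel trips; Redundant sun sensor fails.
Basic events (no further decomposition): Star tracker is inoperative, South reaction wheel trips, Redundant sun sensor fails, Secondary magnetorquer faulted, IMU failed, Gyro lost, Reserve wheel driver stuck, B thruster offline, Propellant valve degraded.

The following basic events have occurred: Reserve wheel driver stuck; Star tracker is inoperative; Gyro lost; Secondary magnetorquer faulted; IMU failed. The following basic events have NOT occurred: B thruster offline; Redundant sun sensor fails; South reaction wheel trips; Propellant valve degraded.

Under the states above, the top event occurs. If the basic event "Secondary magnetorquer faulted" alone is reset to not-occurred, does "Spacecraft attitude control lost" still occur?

No

Counterfactual: set "Secondary magnetorquer faulted" to not occurred.
Reaction-wheel cluster lost [OR]: Star tracker is inoperative=occurs, South reaction wheel trips=not, Redundant sun sensor fails=not → at least one input occurs → occurs.
Thruster branch fails [AND]: Secondary magnetorquer faulted=not, IMU failed=occurs, Gyro lost=occurs, Reserve wheel driver stuck=occurs → not all inputs occur → does not occur.
Backup chain lost [AND]: Reaction-wheel cluster lost=occurs, Thruster branch fails=not → not all inputs occur → does not occur.
Spacecraft attitude control lost [OR]: Backup chain lost=not, B thruster offline=not, Propellant valve degraded=not → no input occurs → does not occur.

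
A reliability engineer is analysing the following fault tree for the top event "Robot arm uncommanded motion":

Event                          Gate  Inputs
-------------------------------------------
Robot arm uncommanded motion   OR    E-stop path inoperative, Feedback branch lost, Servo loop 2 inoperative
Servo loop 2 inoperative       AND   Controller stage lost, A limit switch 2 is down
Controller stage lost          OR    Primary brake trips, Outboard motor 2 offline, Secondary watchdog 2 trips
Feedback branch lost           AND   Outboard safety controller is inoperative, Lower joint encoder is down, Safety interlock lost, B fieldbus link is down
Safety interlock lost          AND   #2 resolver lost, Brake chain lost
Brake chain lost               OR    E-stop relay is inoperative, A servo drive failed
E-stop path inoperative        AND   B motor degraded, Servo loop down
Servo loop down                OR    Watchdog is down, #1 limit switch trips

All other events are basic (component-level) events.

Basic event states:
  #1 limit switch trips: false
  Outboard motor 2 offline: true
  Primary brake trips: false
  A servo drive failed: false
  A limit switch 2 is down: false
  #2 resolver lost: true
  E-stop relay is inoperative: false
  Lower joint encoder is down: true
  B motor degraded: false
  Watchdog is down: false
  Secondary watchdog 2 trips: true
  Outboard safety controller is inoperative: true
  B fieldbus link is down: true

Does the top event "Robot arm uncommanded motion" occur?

Servo loop down [OR]: Watchdog is down=not, #1 limit switch trips=not → no input occurs → does not occur.
E-stop path inoperative [AND]: B motor degraded=not, Servo loop down=not → not all inputs occur → does not occur.
Brake chain lost [OR]: E-stop relay is inoperative=not, A servo drive failed=not → no input occurs → does not occur.
Safety interlock lost [AND]: #2 resolver lost=occurs, Brake chain lost=not → not all inputs occur → does not occur.
Feedback branch lost [AND]: Outboard safety controller is inoperative=occurs, Lower joint encoder is down=occurs, Safety interlock lost=not, B fieldbus link is down=occurs → not all inputs occur → does not occur.
Controller stage lost [OR]: Primary brake trips=not, Outboard motor 2 offline=occurs, Secondary watchdog 2 trips=occurs → at least one input occurs → occurs.
Servo loop 2 inoperative [AND]: Controller stage lost=occurs, A limit switch 2 is down=not → not all inputs occur → does not occur.
Robot arm uncommanded motion [OR]: E-stop path inoperative=not, Feedback branch lost=not, Servo loop 2 inoperative=not → no input occurs → does not occur.

No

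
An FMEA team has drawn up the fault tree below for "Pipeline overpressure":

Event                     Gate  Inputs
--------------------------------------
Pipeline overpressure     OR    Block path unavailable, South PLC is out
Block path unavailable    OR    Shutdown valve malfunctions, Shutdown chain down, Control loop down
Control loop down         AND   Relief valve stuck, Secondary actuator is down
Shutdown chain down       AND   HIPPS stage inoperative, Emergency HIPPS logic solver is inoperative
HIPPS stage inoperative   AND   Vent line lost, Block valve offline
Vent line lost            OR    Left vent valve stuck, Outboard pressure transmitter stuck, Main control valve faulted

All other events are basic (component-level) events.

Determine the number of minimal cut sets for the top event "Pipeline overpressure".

6

Vent line lost [OR]: union of children's cut sets → 3 cut set(s).
HIPPS stage inoperative [AND]: one cut set from each child combined → 3 × 1 = 3 cut set(s).
Shutdown chain down [AND]: one cut set from each child combined → 3 × 1 = 3 cut set(s).
Control loop down [AND]: one cut set from each child combined → 1 × 1 = 1 cut set(s).
Block path unavailable [OR]: union of children's cut sets → 5 cut set(s).
Pipeline overpressure [OR]: union of children's cut sets → 6 cut set(s).
Minimal cut sets: {Shutdown valve malfunctions}; {Block valve offline, Emergency HIPPS logic solver is inoperative, Left vent valve stuck}; {Block valve offline, Emergency HIPPS logic solver is inoperative, Outboard pressure transmitter stuck}; {Block valve offline, Emergency HIPPS logic solver is inoperative, Main control valve faulted}; {Relief valve stuck, Secondary actuator is down}; {South PLC is out}.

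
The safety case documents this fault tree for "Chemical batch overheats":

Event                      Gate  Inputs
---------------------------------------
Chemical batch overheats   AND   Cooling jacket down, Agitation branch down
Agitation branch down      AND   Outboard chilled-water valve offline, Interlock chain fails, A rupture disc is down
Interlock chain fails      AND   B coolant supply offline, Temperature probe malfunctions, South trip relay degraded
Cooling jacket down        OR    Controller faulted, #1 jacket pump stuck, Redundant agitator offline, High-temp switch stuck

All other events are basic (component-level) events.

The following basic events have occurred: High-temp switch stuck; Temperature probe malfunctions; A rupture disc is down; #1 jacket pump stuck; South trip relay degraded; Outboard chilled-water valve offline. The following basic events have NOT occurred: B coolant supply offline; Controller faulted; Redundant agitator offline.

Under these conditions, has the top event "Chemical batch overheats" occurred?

No

Cooling jacket down [OR]: Controller faulted=not, #1 jacket pump stuck=occurs, Redundant agitator offline=not, High-temp switch stuck=occurs → at least one input occurs → occurs.
Interlock chain fails [AND]: B coolant supply offline=not, Temperature probe malfunctions=occurs, South trip relay degraded=occurs → not all inputs occur → does not occur.
Agitation branch down [AND]: Outboard chilled-water valve offline=occurs, Interlock chain fails=not, A rupture disc is down=occurs → not all inputs occur → does not occur.
Chemical batch overheats [AND]: Cooling jacket down=occurs, Agitation branch down=not → not all inputs occur → does not occur.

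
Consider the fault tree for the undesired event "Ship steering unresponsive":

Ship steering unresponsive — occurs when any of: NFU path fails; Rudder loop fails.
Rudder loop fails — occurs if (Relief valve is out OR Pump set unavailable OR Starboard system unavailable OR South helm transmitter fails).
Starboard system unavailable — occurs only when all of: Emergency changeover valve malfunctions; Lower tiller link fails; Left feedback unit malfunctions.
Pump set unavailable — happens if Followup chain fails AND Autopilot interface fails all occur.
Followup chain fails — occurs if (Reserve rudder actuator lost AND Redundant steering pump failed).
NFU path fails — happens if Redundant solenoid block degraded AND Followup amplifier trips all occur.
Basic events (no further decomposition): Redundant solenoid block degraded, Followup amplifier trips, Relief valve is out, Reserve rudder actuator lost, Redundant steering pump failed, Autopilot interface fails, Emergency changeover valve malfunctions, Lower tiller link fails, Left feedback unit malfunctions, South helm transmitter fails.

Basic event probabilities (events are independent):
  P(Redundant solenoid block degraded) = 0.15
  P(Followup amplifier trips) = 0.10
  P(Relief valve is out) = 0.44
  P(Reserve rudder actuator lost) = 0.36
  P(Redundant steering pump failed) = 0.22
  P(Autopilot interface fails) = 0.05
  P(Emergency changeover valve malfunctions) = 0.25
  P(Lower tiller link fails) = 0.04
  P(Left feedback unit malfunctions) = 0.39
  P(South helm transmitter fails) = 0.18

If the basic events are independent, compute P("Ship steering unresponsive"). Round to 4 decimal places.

0.5512

P(NFU path fails) [AND] = 0.15 × 0.10 = 0.015000
P(Followup chain fails) [AND] = 0.36 × 0.22 = 0.079200
P(Pump set unavailable) [AND] = 0.079200 × 0.05 = 0.003960
P(Starboard system unavailable) [AND] = 0.25 × 0.04 × 0.39 = 0.003900
P(Rudder loop fails) [OR] = 1 − (1−0.44) × (1−0.003960) × (1−0.003900) × (1−0.18) = 0.544402
P(Ship steering unresponsive) [OR] = 1 − (1−0.015000) × (1−0.544402) = 0.551236
Rounded to 4 decimal places: P(Ship steering unresponsive) ≈ 0.5512.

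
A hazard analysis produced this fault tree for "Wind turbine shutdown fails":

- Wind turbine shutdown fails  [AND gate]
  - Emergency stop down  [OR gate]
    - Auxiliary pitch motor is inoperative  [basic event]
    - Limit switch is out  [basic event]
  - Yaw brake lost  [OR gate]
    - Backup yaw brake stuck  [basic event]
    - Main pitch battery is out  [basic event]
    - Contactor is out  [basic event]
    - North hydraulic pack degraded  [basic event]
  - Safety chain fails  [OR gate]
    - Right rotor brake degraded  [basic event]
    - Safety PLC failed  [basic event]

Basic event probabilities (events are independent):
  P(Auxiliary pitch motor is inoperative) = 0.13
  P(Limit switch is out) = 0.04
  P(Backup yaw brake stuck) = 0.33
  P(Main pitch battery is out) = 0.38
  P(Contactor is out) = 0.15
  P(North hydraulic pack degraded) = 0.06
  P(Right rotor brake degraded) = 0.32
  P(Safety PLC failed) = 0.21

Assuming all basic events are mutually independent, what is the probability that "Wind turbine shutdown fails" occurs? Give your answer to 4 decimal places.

0.0510

P(Emergency stop down) [OR] = 1 − (1−0.13) × (1−0.04) = 0.164800
P(Yaw brake lost) [OR] = 1 − (1−0.33) × (1−0.38) × (1−0.15) × (1−0.06) = 0.668095
P(Safety chain fails) [OR] = 1 − (1−0.32) × (1−0.21) = 0.462800
P(Wind turbine shutdown fails) [AND] = 0.164800 × 0.668095 × 0.462800 = 0.050955
Rounded to 4 decimal places: P(Wind turbine shutdown fails) ≈ 0.0510.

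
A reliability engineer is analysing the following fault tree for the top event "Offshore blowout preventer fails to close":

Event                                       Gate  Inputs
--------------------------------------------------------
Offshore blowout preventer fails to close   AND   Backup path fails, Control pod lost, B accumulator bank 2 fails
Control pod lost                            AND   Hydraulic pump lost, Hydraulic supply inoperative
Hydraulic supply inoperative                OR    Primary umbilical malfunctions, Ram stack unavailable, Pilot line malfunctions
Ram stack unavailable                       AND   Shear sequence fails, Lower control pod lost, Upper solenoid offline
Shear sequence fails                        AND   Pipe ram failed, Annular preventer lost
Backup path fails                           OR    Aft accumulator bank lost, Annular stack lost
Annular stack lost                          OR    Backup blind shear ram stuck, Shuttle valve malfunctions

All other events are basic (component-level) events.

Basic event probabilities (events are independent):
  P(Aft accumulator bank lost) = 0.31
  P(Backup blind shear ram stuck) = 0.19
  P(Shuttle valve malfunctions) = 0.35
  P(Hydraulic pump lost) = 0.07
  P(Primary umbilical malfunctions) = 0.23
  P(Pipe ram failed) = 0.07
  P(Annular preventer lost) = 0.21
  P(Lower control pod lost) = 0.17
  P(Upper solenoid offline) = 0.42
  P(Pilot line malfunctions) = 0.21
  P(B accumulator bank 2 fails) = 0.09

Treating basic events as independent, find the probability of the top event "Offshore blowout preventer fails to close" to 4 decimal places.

P(Annular stack lost) [OR] = 1 − (1−0.19) × (1−0.35) = 0.473500
P(Backup path fails) [OR] = 1 − (1−0.31) × (1−0.473500) = 0.636715
P(Shear sequence fails) [AND] = 0.07 × 0.21 = 0.014700
P(Ram stack unavailable) [AND] = 0.014700 × 0.17 × 0.42 = 0.001050
P(Hydraulic supply inoperative) [OR] = 1 − (1−0.23) × (1−0.001050) × (1−0.21) = 0.392339
P(Control pod lost) [AND] = 0.07 × 0.392339 = 0.027464
P(Offshore blowout preventer fails to close) [AND] = 0.636715 × 0.027464 × 0.09 = 0.001574
Rounded to 4 decimal places: P(Offshore blowout preventer fails to close) ≈ 0.0016.

0.0016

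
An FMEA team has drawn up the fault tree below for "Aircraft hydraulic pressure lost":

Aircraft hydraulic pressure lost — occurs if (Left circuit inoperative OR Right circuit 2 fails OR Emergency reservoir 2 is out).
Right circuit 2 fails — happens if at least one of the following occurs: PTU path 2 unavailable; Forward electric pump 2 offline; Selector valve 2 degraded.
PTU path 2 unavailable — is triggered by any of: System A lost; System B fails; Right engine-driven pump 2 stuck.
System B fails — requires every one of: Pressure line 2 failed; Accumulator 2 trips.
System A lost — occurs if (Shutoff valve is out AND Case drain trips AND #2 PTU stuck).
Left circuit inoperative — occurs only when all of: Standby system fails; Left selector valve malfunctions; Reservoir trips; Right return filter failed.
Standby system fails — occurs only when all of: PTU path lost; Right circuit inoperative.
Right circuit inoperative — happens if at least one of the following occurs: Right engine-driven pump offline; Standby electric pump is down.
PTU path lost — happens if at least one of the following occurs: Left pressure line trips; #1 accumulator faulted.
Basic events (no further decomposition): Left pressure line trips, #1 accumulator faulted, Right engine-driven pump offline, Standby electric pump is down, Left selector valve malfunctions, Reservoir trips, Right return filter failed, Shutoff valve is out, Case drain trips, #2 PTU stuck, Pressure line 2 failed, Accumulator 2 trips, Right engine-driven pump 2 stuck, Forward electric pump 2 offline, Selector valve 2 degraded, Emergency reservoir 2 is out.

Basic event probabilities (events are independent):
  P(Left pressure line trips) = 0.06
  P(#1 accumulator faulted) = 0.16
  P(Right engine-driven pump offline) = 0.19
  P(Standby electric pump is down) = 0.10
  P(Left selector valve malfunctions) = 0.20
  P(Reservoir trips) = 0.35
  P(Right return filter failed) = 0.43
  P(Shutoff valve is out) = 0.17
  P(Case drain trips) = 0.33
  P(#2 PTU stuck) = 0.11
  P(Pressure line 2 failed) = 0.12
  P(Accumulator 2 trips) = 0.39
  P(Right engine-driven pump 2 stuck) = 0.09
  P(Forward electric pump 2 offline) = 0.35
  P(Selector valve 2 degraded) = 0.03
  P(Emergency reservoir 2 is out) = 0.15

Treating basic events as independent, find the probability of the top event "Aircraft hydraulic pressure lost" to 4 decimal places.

P(PTU path lost) [OR] = 1 − (1−0.06) × (1−0.16) = 0.210400
P(Right circuit inoperative) [OR] = 1 − (1−0.19) × (1−0.10) = 0.271000
P(Standby system fails) [AND] = 0.210400 × 0.271000 = 0.057018
P(Left circuit inoperative) [AND] = 0.057018 × 0.20 × 0.35 × 0.43 = 0.001716
P(System A lost) [AND] = 0.17 × 0.33 × 0.11 = 0.006171
P(System B fails) [AND] = 0.12 × 0.39 = 0.046800
P(PTU path 2 unavailable) [OR] = 1 − (1−0.006171) × (1−0.046800) × (1−0.09) = 0.137941
P(Right circuit 2 fails) [OR] = 1 − (1−0.137941) × (1−0.35) × (1−0.03) = 0.456472
P(Aircraft hydraulic pressure lost) [OR] = 1 − (1−0.001716) × (1−0.456472) × (1−0.15) = 0.538794
Rounded to 4 decimal places: P(Aircraft hydraulic pressure lost) ≈ 0.5388.

0.5388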